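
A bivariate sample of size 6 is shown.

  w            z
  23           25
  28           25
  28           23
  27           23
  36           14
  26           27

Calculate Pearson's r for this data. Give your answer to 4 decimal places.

-0.9066

n = 6, Σw = 168, Σz = 137, Σw² = 4798, Σz² = 3233, Σwz = 3746
nΣwz − ΣwΣz = 22476 − 23016 = -540
nΣw² − (Σw)² = 28788 − 28224 = 564; nΣz² − (Σz)² = 19398 − 18769 = 629
r = -540 / √(564 × 629) = -540 / 595.6140 ≈ -0.9066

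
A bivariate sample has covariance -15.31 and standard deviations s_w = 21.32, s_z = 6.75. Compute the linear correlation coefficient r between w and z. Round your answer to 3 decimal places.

r = Cov(w,z) / (s_w · s_z) = -15.31 / (21.32 × 6.75)
  = -15.31 / 143.9100 ≈ -0.106

-0.106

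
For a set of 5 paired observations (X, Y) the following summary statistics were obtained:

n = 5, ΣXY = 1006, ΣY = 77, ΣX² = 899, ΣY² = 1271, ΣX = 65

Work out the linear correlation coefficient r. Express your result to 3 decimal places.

0.074

r = (nΣXY − ΣXΣY) / √[(nΣX² − (ΣX)²)(nΣY² − (ΣY)²)]
Numerator: 5×1006 − 65×77 = 25
Denominator: √[(4495 − 4225)(6355 − 5929)] = √[270 × 426] = 339.1460
r = 25 / 339.1460 ≈ 0.074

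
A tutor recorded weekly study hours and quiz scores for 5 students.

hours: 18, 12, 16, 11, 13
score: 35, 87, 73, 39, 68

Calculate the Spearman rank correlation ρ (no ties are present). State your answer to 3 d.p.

Rank hours: 5, 2, 4, 1, 3
Rank score: 1, 5, 4, 2, 3
d = rank(hours) − rank(score): 4, -3, 0, -1, 0; Σd² = 26
ρ = 1 − 6Σd² / [n(n²−1)] = 1 − 6×26 / (5×24) = 1 − 156/120 ≈ -0.300

-0.300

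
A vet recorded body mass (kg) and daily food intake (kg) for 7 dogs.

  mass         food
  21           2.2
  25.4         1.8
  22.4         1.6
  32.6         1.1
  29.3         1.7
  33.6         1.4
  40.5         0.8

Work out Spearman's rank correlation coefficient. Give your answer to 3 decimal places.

-0.857

Rank mass: 1, 3, 2, 5, 4, 6, 7
Rank food: 7, 6, 4, 2, 5, 3, 1
d = rank(mass) − rank(food): -6, -3, -2, 3, -1, 3, 6; Σd² = 104
ρ = 1 − 6Σd² / [n(n²−1)] = 1 − 6×104 / (7×48) = 1 − 624/336 ≈ -0.857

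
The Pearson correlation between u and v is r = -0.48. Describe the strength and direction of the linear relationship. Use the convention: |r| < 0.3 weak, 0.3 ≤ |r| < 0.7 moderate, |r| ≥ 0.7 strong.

r = -0.48 < 0 so the relationship is negative.
|r| = 0.48, which falls in the moderate range.

moderate negative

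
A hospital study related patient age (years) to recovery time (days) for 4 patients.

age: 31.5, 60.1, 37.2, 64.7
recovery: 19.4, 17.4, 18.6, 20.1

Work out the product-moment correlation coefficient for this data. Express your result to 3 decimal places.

-0.054

n = 4, Σx = 193.5, Σy = 75.5, Σx² = 10174.19, Σy² = 1429.09, Σxy = 3649.23
nΣxy − ΣxΣy = 14596.92 − 14609.25 = -12.33
nΣx² − (Σx)² = 40696.76 − 37442.25 = 3254.51; nΣy² − (Σy)² = 5716.36 − 5700.25 = 16.11
r = -12.33 / √(3254.51 × 16.11) = -12.33 / 228.9763 ≈ -0.054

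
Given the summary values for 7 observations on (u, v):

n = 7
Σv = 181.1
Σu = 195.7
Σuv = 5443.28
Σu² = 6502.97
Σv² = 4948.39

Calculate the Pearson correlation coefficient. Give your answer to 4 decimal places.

r = (nΣuv − ΣuΣv) / √[(nΣu² − (Σu)²)(nΣv² − (Σv)²)]
Numerator: 7×5443.28 − 195.7×181.1 = 2661.69
Denominator: √[(45520.79 − 38298.49)(34638.73 − 32797.21)] = √[7222.3 × 1841.52] = 3646.9179
r = 2661.69 / 3646.9179 ≈ 0.7298

0.7298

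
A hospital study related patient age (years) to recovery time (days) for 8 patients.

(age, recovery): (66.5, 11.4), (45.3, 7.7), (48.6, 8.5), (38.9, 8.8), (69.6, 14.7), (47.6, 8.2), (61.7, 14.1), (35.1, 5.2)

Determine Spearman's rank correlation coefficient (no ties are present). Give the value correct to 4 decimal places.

0.8333

Rank age: 7, 3, 5, 2, 8, 4, 6, 1
Rank recovery: 6, 2, 4, 5, 8, 3, 7, 1
d = rank(age) − rank(recovery): 1, 1, 1, -3, 0, 1, -1, 0; Σd² = 14
ρ = 1 − 6Σd² / [n(n²−1)] = 1 − 6×14 / (8×63) = 1 − 84/504 ≈ 0.8333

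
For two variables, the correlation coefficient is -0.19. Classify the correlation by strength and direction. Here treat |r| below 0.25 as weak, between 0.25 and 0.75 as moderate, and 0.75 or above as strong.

weak negative

r = -0.19 < 0 so the relationship is negative.
|r| = 0.19, which falls in the weak range.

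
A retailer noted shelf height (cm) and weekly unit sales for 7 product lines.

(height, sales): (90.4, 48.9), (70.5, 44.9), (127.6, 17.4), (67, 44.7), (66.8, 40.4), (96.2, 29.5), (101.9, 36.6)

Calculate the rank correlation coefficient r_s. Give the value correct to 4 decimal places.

-0.6071

Rank height: 4, 3, 7, 2, 1, 5, 6
Rank sales: 7, 6, 1, 5, 4, 2, 3
d = rank(height) − rank(sales): -3, -3, 6, -3, -3, 3, 3; Σd² = 90
ρ = 1 − 6Σd² / [n(n²−1)] = 1 − 6×90 / (7×48) = 1 − 540/336 ≈ -0.6071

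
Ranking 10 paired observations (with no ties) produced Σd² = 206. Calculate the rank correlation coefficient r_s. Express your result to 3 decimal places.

ρ = 1 − 6Σd² / [n(n²−1)] = 1 − 6×206 / (10×99)
  = 1 − 1236/990 = 1 − 1.2485 ≈ -0.248

-0.248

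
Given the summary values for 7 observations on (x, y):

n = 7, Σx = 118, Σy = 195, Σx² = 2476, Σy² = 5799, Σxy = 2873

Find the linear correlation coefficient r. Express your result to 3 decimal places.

-0.980

r = (nΣxy − ΣxΣy) / √[(nΣx² − (Σx)²)(nΣy² − (Σy)²)]
Numerator: 7×2873 − 118×195 = -2899
Denominator: √[(17332 − 13924)(40593 − 38025)] = √[3408 × 2568] = 2958.3347
r = -2899 / 2958.3347 ≈ -0.980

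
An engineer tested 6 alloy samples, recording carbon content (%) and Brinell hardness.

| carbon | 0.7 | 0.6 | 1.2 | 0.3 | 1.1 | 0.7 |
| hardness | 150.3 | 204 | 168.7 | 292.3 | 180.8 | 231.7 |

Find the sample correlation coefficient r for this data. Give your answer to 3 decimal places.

n = 6, Σx = 4.6, Σy = 1227.8, Σx² = 4.08, Σy² = 264478.6, Σxy = 878.81
nΣxy − ΣxΣy = 5272.86 − 5647.88 = -375.02
nΣx² − (Σx)² = 24.48 − 21.16 = 3.32; nΣy² − (Σy)² = 1586871.6 − 1507492.84 = 79378.76
r = -375.02 / √(3.32 × 79378.76) = -375.02 / 513.3590 ≈ -0.731

-0.731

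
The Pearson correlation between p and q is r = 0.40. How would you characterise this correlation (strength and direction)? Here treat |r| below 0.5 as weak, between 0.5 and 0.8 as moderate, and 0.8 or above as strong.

weak positive

r = 0.40 > 0 so the relationship is positive.
|r| = 0.40, which falls in the weak range.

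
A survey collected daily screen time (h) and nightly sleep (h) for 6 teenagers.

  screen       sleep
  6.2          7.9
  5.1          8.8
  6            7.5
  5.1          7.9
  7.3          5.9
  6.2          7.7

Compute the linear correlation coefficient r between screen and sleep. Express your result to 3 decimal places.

-0.888

n = 6, Σx = 35.9, Σy = 45.7, Σx² = 218.19, Σy² = 352.61, Σxy = 269.96
nΣxy − ΣxΣy = 1619.76 − 1640.63 = -20.87
nΣx² − (Σx)² = 1309.14 − 1288.81 = 20.33; nΣy² − (Σy)² = 2115.66 − 2088.49 = 27.17
r = -20.87 / √(20.33 × 27.17) = -20.87 / 23.5025 ≈ -0.888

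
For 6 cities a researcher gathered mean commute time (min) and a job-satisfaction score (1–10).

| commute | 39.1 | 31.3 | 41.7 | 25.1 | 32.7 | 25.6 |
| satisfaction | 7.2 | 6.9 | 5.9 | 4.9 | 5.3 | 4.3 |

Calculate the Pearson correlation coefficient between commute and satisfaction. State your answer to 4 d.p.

n = 6, Σx = 195.5, Σy = 34.5, Σx² = 6602.05, Σy² = 204.85, Σxy = 1149.9
nΣxy − ΣxΣy = 6899.4 − 6744.75 = 154.65
nΣx² − (Σx)² = 39612.3 − 38220.25 = 1392.05; nΣy² − (Σy)² = 1229.1 − 1190.25 = 38.85
r = 154.65 / √(1392.05 × 38.85) = 154.65 / 232.5535 ≈ 0.6650

0.6650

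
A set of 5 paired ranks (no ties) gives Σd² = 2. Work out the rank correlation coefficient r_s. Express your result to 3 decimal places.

ρ = 1 − 6Σd² / [n(n²−1)] = 1 − 6×2 / (5×24)
  = 1 − 12/120 = 1 − 0.1000 ≈ 0.900

0.900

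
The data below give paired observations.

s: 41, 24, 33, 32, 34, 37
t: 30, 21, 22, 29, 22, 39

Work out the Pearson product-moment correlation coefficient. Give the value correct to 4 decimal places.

0.5984

n = 6, Σs = 201, Σt = 163, Σs² = 6895, Σt² = 4671, Σst = 5579
nΣst − ΣsΣt = 33474 − 32763 = 711
nΣs² − (Σs)² = 41370 − 40401 = 969; nΣt² − (Σt)² = 28026 − 26569 = 1457
r = 711 / √(969 × 1457) = 711 / 1188.2058 ≈ 0.5984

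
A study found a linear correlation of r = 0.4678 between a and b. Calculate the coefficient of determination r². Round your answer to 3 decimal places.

r² = (0.4678)² = 0.219

0.219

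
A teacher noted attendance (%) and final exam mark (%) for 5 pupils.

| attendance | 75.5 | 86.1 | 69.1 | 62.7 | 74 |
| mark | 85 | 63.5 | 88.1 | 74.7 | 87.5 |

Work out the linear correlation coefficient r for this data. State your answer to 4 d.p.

-0.4721

n = 5, Σx = 367.4, Σy = 398.8, Σx² = 27295.56, Σy² = 32255.2, Σxy = 29131.25
nΣxy − ΣxΣy = 145656.25 − 146519.12 = -862.87
nΣx² − (Σx)² = 136477.8 − 134982.76 = 1495.04; nΣy² − (Σy)² = 161276 − 159041.44 = 2234.56
r = -862.87 / √(1495.04 × 2234.56) = -862.87 / 1827.7737 ≈ -0.4721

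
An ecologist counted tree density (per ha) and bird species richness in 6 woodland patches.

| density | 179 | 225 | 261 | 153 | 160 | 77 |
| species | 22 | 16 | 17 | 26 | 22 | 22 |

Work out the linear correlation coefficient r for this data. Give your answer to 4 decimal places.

n = 6, Σx = 1055, Σy = 125, Σx² = 205725, Σy² = 2673, Σxy = 21167
nΣxy − ΣxΣy = 127002 − 131875 = -4873
nΣx² − (Σx)² = 1234350 − 1113025 = 121325; nΣy² − (Σy)² = 16038 − 15625 = 413
r = -4873 / √(121325 × 413) = -4873 / 7078.6457 ≈ -0.6884

-0.6884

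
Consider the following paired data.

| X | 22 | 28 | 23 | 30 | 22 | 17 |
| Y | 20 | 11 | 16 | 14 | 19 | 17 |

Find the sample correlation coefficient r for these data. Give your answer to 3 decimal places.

n = 6, ΣX = 142, ΣY = 97, ΣX² = 3470, ΣY² = 1623, ΣXY = 2243
nΣXY − ΣXΣY = 13458 − 13774 = -316
nΣX² − (ΣX)² = 20820 − 20164 = 656; nΣY² − (ΣY)² = 9738 − 9409 = 329
r = -316 / √(656 × 329) = -316 / 464.5686 ≈ -0.680

-0.680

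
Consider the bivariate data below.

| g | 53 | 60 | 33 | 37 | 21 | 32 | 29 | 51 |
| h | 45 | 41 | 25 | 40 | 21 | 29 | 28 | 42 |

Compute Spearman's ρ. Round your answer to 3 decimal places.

0.857

Rank g: 7, 8, 4, 5, 1, 3, 2, 6
Rank h: 8, 6, 2, 5, 1, 4, 3, 7
d = rank(g) − rank(h): -1, 2, 2, 0, 0, -1, -1, -1; Σd² = 12
ρ = 1 − 6Σd² / [n(n²−1)] = 1 − 6×12 / (8×63) = 1 − 72/504 ≈ 0.857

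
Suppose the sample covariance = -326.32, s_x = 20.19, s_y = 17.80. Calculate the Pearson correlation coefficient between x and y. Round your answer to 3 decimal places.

-0.908

r = Cov(x,y) / (s_x · s_y) = -326.32 / (20.19 × 17.80)
  = -326.32 / 359.3820 ≈ -0.908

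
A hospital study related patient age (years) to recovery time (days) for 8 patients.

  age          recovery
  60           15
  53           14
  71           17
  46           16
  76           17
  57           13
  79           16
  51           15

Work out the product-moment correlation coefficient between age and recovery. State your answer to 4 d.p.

0.5556

n = 8, Σx = 493, Σy = 123, Σx² = 31433, Σy² = 1905, Σxy = 7647
nΣxy − ΣxΣy = 61176 − 60639 = 537
nΣx² − (Σx)² = 251464 − 243049 = 8415; nΣy² − (Σy)² = 15240 − 15129 = 111
r = 537 / √(8415 × 111) = 537 / 966.4704 ≈ 0.5556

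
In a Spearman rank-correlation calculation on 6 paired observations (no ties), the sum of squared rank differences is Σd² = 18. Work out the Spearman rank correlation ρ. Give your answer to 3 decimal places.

ρ = 1 − 6Σd² / [n(n²−1)] = 1 − 6×18 / (6×35)
  = 1 − 108/210 = 1 − 0.5143 ≈ 0.486

0.486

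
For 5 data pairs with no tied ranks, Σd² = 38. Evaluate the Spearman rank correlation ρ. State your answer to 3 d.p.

-0.900

ρ = 1 − 6Σd² / [n(n²−1)] = 1 − 6×38 / (5×24)
  = 1 − 228/120 = 1 − 1.9000 ≈ -0.900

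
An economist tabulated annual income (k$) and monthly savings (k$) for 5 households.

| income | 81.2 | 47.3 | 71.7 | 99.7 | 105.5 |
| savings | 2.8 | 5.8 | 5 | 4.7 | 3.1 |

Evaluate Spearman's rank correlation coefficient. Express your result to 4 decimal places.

Rank income: 3, 1, 2, 4, 5
Rank savings: 1, 5, 4, 3, 2
d = rank(income) − rank(savings): 2, -4, -2, 1, 3; Σd² = 34
ρ = 1 − 6Σd² / [n(n²−1)] = 1 − 6×34 / (5×24) = 1 − 204/120 ≈ -0.7000

-0.7000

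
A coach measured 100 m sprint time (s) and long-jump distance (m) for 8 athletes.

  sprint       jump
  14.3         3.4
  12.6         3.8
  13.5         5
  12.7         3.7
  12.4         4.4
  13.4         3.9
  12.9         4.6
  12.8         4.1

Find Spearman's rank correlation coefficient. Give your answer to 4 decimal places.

-0.0238

Rank sprint: 8, 2, 7, 3, 1, 6, 5, 4
Rank jump: 1, 3, 8, 2, 6, 4, 7, 5
d = rank(sprint) − rank(jump): 7, -1, -1, 1, -5, 2, -2, -1; Σd² = 86
ρ = 1 − 6Σd² / [n(n²−1)] = 1 − 6×86 / (8×63) = 1 − 516/504 ≈ -0.0238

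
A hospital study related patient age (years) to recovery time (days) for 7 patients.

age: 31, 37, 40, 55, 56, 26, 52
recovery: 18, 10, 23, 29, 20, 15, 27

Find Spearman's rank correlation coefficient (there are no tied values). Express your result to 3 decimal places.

Rank age: 2, 3, 4, 6, 7, 1, 5
Rank recovery: 3, 1, 5, 7, 4, 2, 6
d = rank(age) − rank(recovery): -1, 2, -1, -1, 3, -1, -1; Σd² = 18
ρ = 1 − 6Σd² / [n(n²−1)] = 1 − 6×18 / (7×48) = 1 − 108/336 ≈ 0.679

0.679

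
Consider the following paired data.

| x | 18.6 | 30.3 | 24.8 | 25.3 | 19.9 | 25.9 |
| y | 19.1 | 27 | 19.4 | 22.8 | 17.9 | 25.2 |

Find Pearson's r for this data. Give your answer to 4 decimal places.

n = 6, Σx = 144.8, Σy = 131.4, Σx² = 3586, Σy² = 2945.46, Σxy = 3240.21
nΣxy − ΣxΣy = 19441.26 − 19026.72 = 414.54
nΣx² − (Σx)² = 21516 − 20967.04 = 548.96; nΣy² − (Σy)² = 17672.76 − 17265.96 = 406.8
r = 414.54 / √(548.96 × 406.8) = 414.54 / 472.5642 ≈ 0.8772

0.8772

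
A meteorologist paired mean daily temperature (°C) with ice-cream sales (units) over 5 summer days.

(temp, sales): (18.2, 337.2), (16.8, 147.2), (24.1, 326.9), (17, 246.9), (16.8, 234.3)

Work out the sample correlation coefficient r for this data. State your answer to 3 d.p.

0.624

n = 5, Σx = 92.9, Σy = 1292.5, Σx² = 1765.53, Σy² = 358091.39, Σxy = 24621.83
nΣxy − ΣxΣy = 123109.15 − 120073.25 = 3035.9
nΣx² − (Σx)² = 8827.65 − 8630.41 = 197.24; nΣy² − (Σy)² = 1790456.95 − 1670556.25 = 119900.7
r = 3035.9 / √(197.24 × 119900.7) = 3035.9 / 4863.0458 ≈ 0.624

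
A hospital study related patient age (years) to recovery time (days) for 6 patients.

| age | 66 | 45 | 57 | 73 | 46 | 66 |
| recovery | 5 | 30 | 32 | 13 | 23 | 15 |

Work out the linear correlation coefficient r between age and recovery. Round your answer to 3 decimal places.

-0.730

n = 6, Σx = 353, Σy = 118, Σx² = 21431, Σy² = 2872, Σxy = 6501
nΣxy − ΣxΣy = 39006 − 41654 = -2648
nΣx² − (Σx)² = 128586 − 124609 = 3977; nΣy² − (Σy)² = 17232 − 13924 = 3308
r = -2648 / √(3977 × 3308) = -2648 / 3627.1085 ≈ -0.730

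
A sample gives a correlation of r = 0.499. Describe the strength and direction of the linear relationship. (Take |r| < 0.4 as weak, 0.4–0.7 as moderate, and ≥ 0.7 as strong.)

moderate positive

r = 0.499 > 0 so the relationship is positive.
|r| = 0.499, which falls in the moderate range.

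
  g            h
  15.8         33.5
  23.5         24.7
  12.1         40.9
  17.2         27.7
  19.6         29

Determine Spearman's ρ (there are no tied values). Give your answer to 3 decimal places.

Rank g: 2, 5, 1, 3, 4
Rank h: 4, 1, 5, 2, 3
d = rank(g) − rank(h): -2, 4, -4, 1, 1; Σd² = 38
ρ = 1 − 6Σd² / [n(n²−1)] = 1 − 6×38 / (5×24) = 1 − 228/120 ≈ -0.900

-0.900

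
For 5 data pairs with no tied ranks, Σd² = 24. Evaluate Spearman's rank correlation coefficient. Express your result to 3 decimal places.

ρ = 1 − 6Σd² / [n(n²−1)] = 1 − 6×24 / (5×24)
  = 1 − 144/120 = 1 − 1.2000 ≈ -0.200

-0.200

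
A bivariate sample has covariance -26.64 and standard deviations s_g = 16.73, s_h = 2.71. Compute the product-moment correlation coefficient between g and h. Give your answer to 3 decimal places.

-0.588

r = Cov(g,h) / (s_g · s_h) = -26.64 / (16.73 × 2.71)
  = -26.64 / 45.3383 ≈ -0.588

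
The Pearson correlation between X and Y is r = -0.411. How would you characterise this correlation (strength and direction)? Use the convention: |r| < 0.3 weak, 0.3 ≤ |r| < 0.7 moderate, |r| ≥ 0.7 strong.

moderate negative

r = -0.411 < 0 so the relationship is negative.
|r| = 0.411, which falls in the moderate range.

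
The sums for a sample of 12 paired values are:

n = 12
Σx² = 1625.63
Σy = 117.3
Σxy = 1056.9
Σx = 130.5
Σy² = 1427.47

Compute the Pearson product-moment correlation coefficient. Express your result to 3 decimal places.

-0.908

r = (nΣxy − ΣxΣy) / √[(nΣx² − (Σx)²)(nΣy² − (Σy)²)]
Numerator: 12×1056.9 − 130.5×117.3 = -2624.85
Denominator: √[(19507.56 − 17030.25)(17129.64 − 13759.29)] = √[2477.31 × 3370.35] = 2889.5331
r = -2624.85 / 2889.5331 ≈ -0.908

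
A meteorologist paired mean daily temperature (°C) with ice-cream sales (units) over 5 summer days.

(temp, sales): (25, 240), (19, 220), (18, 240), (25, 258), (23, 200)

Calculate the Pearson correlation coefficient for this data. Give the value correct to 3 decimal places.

0.251

n = 5, Σx = 110, Σy = 1158, Σx² = 2464, Σy² = 270164, Σxy = 25550
nΣxy − ΣxΣy = 127750 − 127380 = 370
nΣx² − (Σx)² = 12320 − 12100 = 220; nΣy² − (Σy)² = 1350820 − 1340964 = 9856
r = 370 / √(220 × 9856) = 370 / 1472.5216 ≈ 0.251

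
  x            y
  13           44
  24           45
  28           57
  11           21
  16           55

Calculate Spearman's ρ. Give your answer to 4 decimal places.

Rank x: 2, 4, 5, 1, 3
Rank y: 2, 3, 5, 1, 4
d = rank(x) − rank(y): 0, 1, 0, 0, -1; Σd² = 2
ρ = 1 − 6Σd² / [n(n²−1)] = 1 − 6×2 / (5×24) = 1 − 12/120 ≈ 0.9000

0.9000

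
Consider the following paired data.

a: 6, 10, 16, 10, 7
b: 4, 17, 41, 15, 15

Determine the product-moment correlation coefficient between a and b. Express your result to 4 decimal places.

n = 5, Σa = 49, Σb = 92, Σa² = 541, Σb² = 2436, Σab = 1105
nΣab − ΣaΣb = 5525 − 4508 = 1017
nΣa² − (Σa)² = 2705 − 2401 = 304; nΣb² − (Σb)² = 12180 − 8464 = 3716
r = 1017 / √(304 × 3716) = 1017 / 1062.8565 ≈ 0.9569

0.9569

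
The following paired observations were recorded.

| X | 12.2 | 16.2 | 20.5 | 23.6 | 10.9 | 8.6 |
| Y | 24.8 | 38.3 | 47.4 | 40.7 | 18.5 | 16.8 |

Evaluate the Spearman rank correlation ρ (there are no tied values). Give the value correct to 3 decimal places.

Rank X: 3, 4, 5, 6, 2, 1
Rank Y: 3, 4, 6, 5, 2, 1
d = rank(X) − rank(Y): 0, 0, -1, 1, 0, 0; Σd² = 2
ρ = 1 − 6Σd² / [n(n²−1)] = 1 − 6×2 / (6×35) = 1 − 12/210 ≈ 0.943

0.943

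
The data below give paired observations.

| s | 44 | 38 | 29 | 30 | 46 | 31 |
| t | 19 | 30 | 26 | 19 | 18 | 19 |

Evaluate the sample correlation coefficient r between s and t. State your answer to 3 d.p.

n = 6, Σs = 218, Σt = 131, Σs² = 8198, Σt² = 2983, Σst = 4717
nΣst − ΣsΣt = 28302 − 28558 = -256
nΣs² − (Σs)² = 49188 − 47524 = 1664; nΣt² − (Σt)² = 17898 − 17161 = 737
r = -256 / √(1664 × 737) = -256 / 1107.4150 ≈ -0.231

-0.231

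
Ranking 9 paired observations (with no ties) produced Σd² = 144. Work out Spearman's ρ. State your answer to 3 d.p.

-0.200

ρ = 1 − 6Σd² / [n(n²−1)] = 1 − 6×144 / (9×80)
  = 1 − 864/720 = 1 − 1.2000 ≈ -0.200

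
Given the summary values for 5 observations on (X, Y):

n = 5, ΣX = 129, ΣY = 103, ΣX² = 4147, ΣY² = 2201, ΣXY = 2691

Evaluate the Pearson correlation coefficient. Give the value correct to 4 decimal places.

r = (nΣXY − ΣXΣY) / √[(nΣX² − (ΣX)²)(nΣY² − (ΣY)²)]
Numerator: 5×2691 − 129×103 = 168
Denominator: √[(20735 − 16641)(11005 − 10609)] = √[4094 × 396] = 1273.2729
r = 168 / 1273.2729 ≈ 0.1319

0.1319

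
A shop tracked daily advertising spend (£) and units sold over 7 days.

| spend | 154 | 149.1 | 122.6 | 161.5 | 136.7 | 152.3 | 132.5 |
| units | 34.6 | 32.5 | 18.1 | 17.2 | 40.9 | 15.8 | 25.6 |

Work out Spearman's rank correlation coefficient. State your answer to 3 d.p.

Rank spend: 6, 4, 1, 7, 3, 5, 2
Rank units: 6, 5, 3, 2, 7, 1, 4
d = rank(spend) − rank(units): 0, -1, -2, 5, -4, 4, -2; Σd² = 66
ρ = 1 − 6Σd² / [n(n²−1)] = 1 − 6×66 / (7×48) = 1 − 396/336 ≈ -0.179

-0.179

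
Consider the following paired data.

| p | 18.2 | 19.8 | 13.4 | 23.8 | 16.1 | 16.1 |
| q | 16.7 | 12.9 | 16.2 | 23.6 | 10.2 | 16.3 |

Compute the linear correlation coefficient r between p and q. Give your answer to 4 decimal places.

0.5915

n = 6, Σp = 107.4, Σq = 95.9, Σp² = 1987.7, Σq² = 1634.43, Σpq = 1764.77
nΣpq − ΣpΣq = 10588.62 − 10299.66 = 288.96
nΣp² − (Σp)² = 11926.2 − 11534.76 = 391.44; nΣq² − (Σq)² = 9806.58 − 9196.81 = 609.77
r = 288.96 / √(391.44 × 609.77) = 288.96 / 488.5574 ≈ 0.5915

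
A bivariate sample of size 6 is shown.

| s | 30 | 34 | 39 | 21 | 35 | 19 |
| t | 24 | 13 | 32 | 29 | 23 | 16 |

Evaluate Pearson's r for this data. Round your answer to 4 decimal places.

0.2168

n = 6, Σs = 178, Σt = 137, Σs² = 5604, Σt² = 3395, Σst = 4128
nΣst − ΣsΣt = 24768 − 24386 = 382
nΣs² − (Σs)² = 33624 − 31684 = 1940; nΣt² − (Σt)² = 20370 − 18769 = 1601
r = 382 / √(1940 × 1601) = 382 / 1762.3677 ≈ 0.2168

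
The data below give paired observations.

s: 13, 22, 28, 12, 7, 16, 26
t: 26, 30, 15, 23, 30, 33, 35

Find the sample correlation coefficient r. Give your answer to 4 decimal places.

-0.1857

n = 7, Σs = 124, Σt = 192, Σs² = 2562, Σt² = 5544, Σst = 3342
nΣst − ΣsΣt = 23394 − 23808 = -414
nΣs² − (Σs)² = 17934 − 15376 = 2558; nΣt² − (Σt)² = 38808 − 36864 = 1944
r = -414 / √(2558 × 1944) = -414 / 2229.9668 ≈ -0.1857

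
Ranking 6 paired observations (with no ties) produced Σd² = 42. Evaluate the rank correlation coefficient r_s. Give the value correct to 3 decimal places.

ρ = 1 − 6Σd² / [n(n²−1)] = 1 − 6×42 / (6×35)
  = 1 − 252/210 = 1 − 1.2000 ≈ -0.200

-0.200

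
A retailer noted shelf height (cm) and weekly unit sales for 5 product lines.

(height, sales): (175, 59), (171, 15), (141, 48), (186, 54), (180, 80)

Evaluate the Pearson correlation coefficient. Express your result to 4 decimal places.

n = 5, Σx = 853, Σy = 256, Σx² = 146743, Σy² = 15326, Σxy = 44102
nΣxy − ΣxΣy = 220510 − 218368 = 2142
nΣx² − (Σx)² = 733715 − 727609 = 6106; nΣy² − (Σy)² = 76630 − 65536 = 11094
r = 2142 / √(6106 × 11094) = 2142 / 8230.4292 ≈ 0.2603

0.2603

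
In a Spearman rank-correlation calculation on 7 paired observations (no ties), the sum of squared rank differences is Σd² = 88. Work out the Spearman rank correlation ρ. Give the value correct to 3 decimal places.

ρ = 1 − 6Σd² / [n(n²−1)] = 1 − 6×88 / (7×48)
  = 1 − 528/336 = 1 − 1.5714 ≈ -0.571

-0.571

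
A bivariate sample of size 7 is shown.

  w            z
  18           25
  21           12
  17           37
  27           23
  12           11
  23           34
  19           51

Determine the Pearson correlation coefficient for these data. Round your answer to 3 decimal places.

0.142

n = 7, Σw = 137, Σz = 193, Σw² = 2817, Σz² = 6545, Σwz = 3835
nΣwz − ΣwΣz = 26845 − 26441 = 404
nΣw² − (Σw)² = 19719 − 18769 = 950; nΣz² − (Σz)² = 45815 − 37249 = 8566
r = 404 / √(950 × 8566) = 404 / 2852.6654 ≈ 0.142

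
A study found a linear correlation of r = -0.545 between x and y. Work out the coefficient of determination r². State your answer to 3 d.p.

0.297

r² = (-0.545)² = 0.297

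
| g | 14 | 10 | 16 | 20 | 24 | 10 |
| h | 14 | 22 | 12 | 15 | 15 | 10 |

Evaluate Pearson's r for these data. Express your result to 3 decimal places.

n = 6, Σg = 94, Σh = 88, Σg² = 1628, Σh² = 1374, Σgh = 1368
nΣgh − ΣgΣh = 8208 − 8272 = -64
nΣg² − (Σg)² = 9768 − 8836 = 932; nΣh² − (Σh)² = 8244 − 7744 = 500
r = -64 / √(932 × 500) = -64 / 682.6419 ≈ -0.094

-0.094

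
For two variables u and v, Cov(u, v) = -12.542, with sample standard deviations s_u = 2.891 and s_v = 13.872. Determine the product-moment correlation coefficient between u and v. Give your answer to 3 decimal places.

r = Cov(u,v) / (s_u · s_v) = -12.542 / (2.891 × 13.872)
  = -12.542 / 40.1040 ≈ -0.313

-0.313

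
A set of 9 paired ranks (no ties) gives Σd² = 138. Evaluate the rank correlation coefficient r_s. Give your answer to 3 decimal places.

ρ = 1 − 6Σd² / [n(n²−1)] = 1 − 6×138 / (9×80)
  = 1 − 828/720 = 1 − 1.1500 ≈ -0.150

-0.150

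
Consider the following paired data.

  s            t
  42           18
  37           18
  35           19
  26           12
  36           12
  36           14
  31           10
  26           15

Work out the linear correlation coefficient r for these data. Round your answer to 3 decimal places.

n = 8, Σs = 269, Σt = 118, Σs² = 9263, Σt² = 1818, Σst = 4035
nΣst − ΣsΣt = 32280 − 31742 = 538
nΣs² − (Σs)² = 74104 − 72361 = 1743; nΣt² − (Σt)² = 14544 − 13924 = 620
r = 538 / √(1743 × 620) = 538 / 1039.5480 ≈ 0.518

0.518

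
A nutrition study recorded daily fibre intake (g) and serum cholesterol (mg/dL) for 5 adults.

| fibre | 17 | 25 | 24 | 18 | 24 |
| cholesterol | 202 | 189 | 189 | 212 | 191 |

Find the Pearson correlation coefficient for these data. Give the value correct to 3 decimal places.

-0.896

n = 5, Σx = 108, Σy = 983, Σx² = 2390, Σy² = 193671, Σxy = 21095
nΣxy − ΣxΣy = 105475 − 106164 = -689
nΣx² − (Σx)² = 11950 − 11664 = 286; nΣy² − (Σy)² = 968355 − 966289 = 2066
r = -689 / √(286 × 2066) = -689 / 768.6846 ≈ -0.896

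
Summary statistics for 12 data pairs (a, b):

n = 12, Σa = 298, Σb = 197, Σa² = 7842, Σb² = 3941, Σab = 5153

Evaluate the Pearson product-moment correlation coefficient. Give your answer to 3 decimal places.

r = (nΣab − ΣaΣb) / √[(nΣa² − (Σa)²)(nΣb² − (Σb)²)]
Numerator: 12×5153 − 298×197 = 3130
Denominator: √[(94104 − 88804)(47292 − 38809)] = √[5300 × 8483] = 6705.2144
r = 3130 / 6705.2144 ≈ 0.467

0.467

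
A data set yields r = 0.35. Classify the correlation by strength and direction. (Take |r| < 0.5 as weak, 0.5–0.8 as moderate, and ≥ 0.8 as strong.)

r = 0.35 > 0 so the relationship is positive.
|r| = 0.35, which falls in the weak range.

weak positive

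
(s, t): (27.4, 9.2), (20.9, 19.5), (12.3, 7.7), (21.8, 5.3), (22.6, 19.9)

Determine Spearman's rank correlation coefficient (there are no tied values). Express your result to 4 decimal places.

0.3000

Rank s: 5, 2, 1, 3, 4
Rank t: 3, 4, 2, 1, 5
d = rank(s) − rank(t): 2, -2, -1, 2, -1; Σd² = 14
ρ = 1 − 6Σd² / [n(n²−1)] = 1 − 6×14 / (5×24) = 1 − 84/120 ≈ 0.3000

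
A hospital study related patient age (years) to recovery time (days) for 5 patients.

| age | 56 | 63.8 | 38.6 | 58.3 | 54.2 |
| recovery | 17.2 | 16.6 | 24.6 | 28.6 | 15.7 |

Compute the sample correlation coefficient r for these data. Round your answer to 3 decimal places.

-0.343

n = 5, Σx = 270.9, Σy = 102.7, Σx² = 15032.93, Σy² = 2241.01, Σxy = 5490.16
nΣxy − ΣxΣy = 27450.8 − 27821.43 = -370.63
nΣx² − (Σx)² = 75164.65 − 73386.81 = 1777.84; nΣy² − (Σy)² = 11205.05 − 10547.29 = 657.76
r = -370.63 / √(1777.84 × 657.76) = -370.63 / 1081.3843 ≈ -0.343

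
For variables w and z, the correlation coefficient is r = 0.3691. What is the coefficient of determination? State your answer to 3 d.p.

0.136

r² = (0.3691)² = 0.136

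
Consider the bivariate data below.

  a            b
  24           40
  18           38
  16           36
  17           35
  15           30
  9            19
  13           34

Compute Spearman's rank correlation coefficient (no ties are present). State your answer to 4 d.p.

Rank a: 7, 6, 4, 5, 3, 1, 2
Rank b: 7, 6, 5, 4, 2, 1, 3
d = rank(a) − rank(b): 0, 0, -1, 1, 1, 0, -1; Σd² = 4
ρ = 1 − 6Σd² / [n(n²−1)] = 1 − 6×4 / (7×48) = 1 − 24/336 ≈ 0.9286

0.9286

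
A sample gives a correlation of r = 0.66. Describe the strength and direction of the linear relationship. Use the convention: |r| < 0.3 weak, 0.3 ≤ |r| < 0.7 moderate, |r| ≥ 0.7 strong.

moderate positive

r = 0.66 > 0 so the relationship is positive.
|r| = 0.66, which falls in the moderate range.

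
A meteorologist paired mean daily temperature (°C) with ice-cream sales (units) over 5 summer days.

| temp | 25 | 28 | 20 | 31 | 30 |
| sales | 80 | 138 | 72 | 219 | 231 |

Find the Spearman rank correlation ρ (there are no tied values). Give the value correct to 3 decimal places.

0.900

Rank temp: 2, 3, 1, 5, 4
Rank sales: 2, 3, 1, 4, 5
d = rank(temp) − rank(sales): 0, 0, 0, 1, -1; Σd² = 2
ρ = 1 − 6Σd² / [n(n²−1)] = 1 − 6×2 / (5×24) = 1 − 12/120 ≈ 0.900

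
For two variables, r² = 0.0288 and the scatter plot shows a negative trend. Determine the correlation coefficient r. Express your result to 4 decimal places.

-0.1697

|r| = √0.0288 = 0.1697
The association is negative, so r = −0.1697.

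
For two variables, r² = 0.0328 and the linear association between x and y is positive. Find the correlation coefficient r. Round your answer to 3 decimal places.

0.181

|r| = √0.0328 = 0.181
The association is positive, so r = 0.181.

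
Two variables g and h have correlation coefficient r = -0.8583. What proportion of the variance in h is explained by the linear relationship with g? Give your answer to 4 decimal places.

r² = (-0.8583)² = 0.7367

0.7367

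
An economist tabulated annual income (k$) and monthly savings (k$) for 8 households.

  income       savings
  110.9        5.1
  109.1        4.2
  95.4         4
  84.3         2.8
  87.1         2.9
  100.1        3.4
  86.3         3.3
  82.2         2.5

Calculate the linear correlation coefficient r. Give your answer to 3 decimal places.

0.909

n = 8, Σx = 755.4, Σy = 28.2, Σx² = 72220.22, Σy² = 104.6, Σxy = 2724.67
nΣxy − ΣxΣy = 21797.36 − 21302.28 = 495.08
nΣx² − (Σx)² = 577761.76 − 570629.16 = 7132.6; nΣy² − (Σy)² = 836.8 − 795.24 = 41.56
r = 495.08 / √(7132.6 × 41.56) = 495.08 / 544.4546 ≈ 0.909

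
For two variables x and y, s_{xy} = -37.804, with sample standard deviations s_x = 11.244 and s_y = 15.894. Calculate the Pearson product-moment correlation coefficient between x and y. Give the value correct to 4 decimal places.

-0.2115

r = Cov(x,y) / (s_x · s_y) = -37.804 / (11.244 × 15.894)
  = -37.804 / 178.7121 ≈ -0.2115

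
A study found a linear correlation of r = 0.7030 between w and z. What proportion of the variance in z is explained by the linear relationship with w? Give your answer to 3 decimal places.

r² = (0.7030)² = 0.494

0.494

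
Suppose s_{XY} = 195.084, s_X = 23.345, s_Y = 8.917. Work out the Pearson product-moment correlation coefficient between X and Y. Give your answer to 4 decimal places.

0.9371

r = Cov(X,Y) / (s_X · s_Y) = 195.084 / (23.345 × 8.917)
  = 195.084 / 208.1674 ≈ 0.9371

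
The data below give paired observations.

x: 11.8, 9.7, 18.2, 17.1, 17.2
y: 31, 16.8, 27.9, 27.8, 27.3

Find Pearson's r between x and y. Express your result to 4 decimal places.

n = 5, Σx = 74, Σy = 130.8, Σx² = 1152.82, Σy² = 3539.78, Σxy = 1981.48
nΣxy − ΣxΣy = 9907.4 − 9679.2 = 228.2
nΣx² − (Σx)² = 5764.1 − 5476 = 288.1; nΣy² − (Σy)² = 17698.9 − 17108.64 = 590.26
r = 228.2 / √(288.1 × 590.26) = 228.2 / 412.3759 ≈ 0.5534

0.5534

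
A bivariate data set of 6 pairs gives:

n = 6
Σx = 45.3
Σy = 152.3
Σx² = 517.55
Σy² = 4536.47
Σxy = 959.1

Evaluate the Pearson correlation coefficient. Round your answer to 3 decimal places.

r = (nΣxy − ΣxΣy) / √[(nΣx² − (Σx)²)(nΣy² − (Σy)²)]
Numerator: 6×959.1 − 45.3×152.3 = -1144.59
Denominator: √[(3105.3 − 2052.09)(27218.82 − 23195.29)] = √[1053.21 × 4023.53] = 2058.5485
r = -1144.59 / 2058.5485 ≈ -0.556

-0.556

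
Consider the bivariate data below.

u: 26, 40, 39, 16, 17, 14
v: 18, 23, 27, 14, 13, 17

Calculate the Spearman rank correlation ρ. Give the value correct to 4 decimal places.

0.7143

Rank u: 4, 6, 5, 2, 3, 1
Rank v: 4, 5, 6, 2, 1, 3
d = rank(u) − rank(v): 0, 1, -1, 0, 2, -2; Σd² = 10
ρ = 1 − 6Σd² / [n(n²−1)] = 1 − 6×10 / (6×35) = 1 − 60/210 ≈ 0.7143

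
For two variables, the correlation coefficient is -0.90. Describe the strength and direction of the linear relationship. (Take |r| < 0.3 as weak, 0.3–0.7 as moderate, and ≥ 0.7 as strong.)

strong negative

r = -0.90 < 0 so the relationship is negative.
|r| = 0.90, which falls in the strong range.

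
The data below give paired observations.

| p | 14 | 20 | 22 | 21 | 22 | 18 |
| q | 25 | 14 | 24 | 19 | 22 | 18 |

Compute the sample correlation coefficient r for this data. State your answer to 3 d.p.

-0.220

n = 6, Σp = 117, Σq = 122, Σp² = 2329, Σq² = 2566, Σpq = 2365
nΣpq − ΣpΣq = 14190 − 14274 = -84
nΣp² − (Σp)² = 13974 − 13689 = 285; nΣq² − (Σq)² = 15396 − 14884 = 512
r = -84 / √(285 × 512) = -84 / 381.9948 ≈ -0.220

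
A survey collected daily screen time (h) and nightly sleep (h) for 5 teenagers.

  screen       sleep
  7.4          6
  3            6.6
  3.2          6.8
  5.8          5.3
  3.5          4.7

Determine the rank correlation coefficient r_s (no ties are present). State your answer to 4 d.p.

-0.5000

Rank screen: 5, 1, 2, 4, 3
Rank sleep: 3, 4, 5, 2, 1
d = rank(screen) − rank(sleep): 2, -3, -3, 2, 2; Σd² = 30
ρ = 1 − 6Σd² / [n(n²−1)] = 1 − 6×30 / (5×24) = 1 − 180/120 ≈ -0.5000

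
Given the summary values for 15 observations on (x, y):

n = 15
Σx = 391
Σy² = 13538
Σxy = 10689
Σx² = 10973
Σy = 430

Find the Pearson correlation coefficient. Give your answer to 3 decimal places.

-0.534

r = (nΣxy − ΣxΣy) / √[(nΣx² − (Σx)²)(nΣy² − (Σy)²)]
Numerator: 15×10689 − 391×430 = -7795
Denominator: √[(164595 − 152881)(203070 − 184900)] = √[11714 × 18170] = 14589.1528
r = -7795 / 14589.1528 ≈ -0.534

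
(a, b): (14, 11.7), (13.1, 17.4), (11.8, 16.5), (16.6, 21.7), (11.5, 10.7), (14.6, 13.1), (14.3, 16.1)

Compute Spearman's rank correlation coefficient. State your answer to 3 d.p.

0.429

Rank a: 4, 3, 2, 7, 1, 6, 5
Rank b: 2, 6, 5, 7, 1, 3, 4
d = rank(a) − rank(b): 2, -3, -3, 0, 0, 3, 1; Σd² = 32
ρ = 1 − 6Σd² / [n(n²−1)] = 1 − 6×32 / (7×48) = 1 − 192/336 ≈ 0.429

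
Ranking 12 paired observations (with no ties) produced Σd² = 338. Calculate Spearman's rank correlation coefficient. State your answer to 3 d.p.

ρ = 1 − 6Σd² / [n(n²−1)] = 1 − 6×338 / (12×143)
  = 1 − 2028/1716 = 1 − 1.1818 ≈ -0.182

-0.182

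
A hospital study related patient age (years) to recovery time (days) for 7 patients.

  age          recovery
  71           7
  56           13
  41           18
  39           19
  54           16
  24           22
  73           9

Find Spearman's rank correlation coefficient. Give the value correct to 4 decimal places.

-0.9643

Rank age: 6, 5, 3, 2, 4, 1, 7
Rank recovery: 1, 3, 5, 6, 4, 7, 2
d = rank(age) − rank(recovery): 5, 2, -2, -4, 0, -6, 5; Σd² = 110
ρ = 1 − 6Σd² / [n(n²−1)] = 1 − 6×110 / (7×48) = 1 − 660/336 ≈ -0.9643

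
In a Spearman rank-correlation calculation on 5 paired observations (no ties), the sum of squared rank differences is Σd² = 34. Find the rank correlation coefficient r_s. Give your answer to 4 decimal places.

-0.7000

ρ = 1 − 6Σd² / [n(n²−1)] = 1 − 6×34 / (5×24)
  = 1 − 204/120 = 1 − 1.70000 ≈ -0.7000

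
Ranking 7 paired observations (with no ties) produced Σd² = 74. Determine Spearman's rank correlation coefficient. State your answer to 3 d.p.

ρ = 1 − 6Σd² / [n(n²−1)] = 1 − 6×74 / (7×48)
  = 1 − 444/336 = 1 − 1.3214 ≈ -0.321

-0.321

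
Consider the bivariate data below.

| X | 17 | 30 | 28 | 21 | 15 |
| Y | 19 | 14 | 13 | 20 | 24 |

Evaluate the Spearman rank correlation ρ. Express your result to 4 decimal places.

-0.8000

Rank X: 2, 5, 4, 3, 1
Rank Y: 3, 2, 1, 4, 5
d = rank(X) − rank(Y): -1, 3, 3, -1, -4; Σd² = 36
ρ = 1 − 6Σd² / [n(n²−1)] = 1 − 6×36 / (5×24) = 1 − 216/120 ≈ -0.8000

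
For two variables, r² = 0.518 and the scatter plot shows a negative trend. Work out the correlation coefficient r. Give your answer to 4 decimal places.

-0.7197

|r| = √0.518 = 0.7197
The association is negative, so r = −0.7197.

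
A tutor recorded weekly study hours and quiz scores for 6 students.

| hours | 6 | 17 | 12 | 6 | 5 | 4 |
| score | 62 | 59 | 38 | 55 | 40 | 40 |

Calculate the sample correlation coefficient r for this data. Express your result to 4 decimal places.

n = 6, Σx = 50, Σy = 294, Σx² = 546, Σy² = 14994, Σxy = 2521
nΣxy − ΣxΣy = 15126 − 14700 = 426
nΣx² − (Σx)² = 3276 − 2500 = 776; nΣy² − (Σy)² = 89964 − 86436 = 3528
r = 426 / √(776 × 3528) = 426 / 1654.6081 ≈ 0.2575

0.2575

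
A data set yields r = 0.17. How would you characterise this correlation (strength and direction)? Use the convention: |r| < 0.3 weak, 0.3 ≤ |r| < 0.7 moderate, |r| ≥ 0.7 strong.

r = 0.17 > 0 so the relationship is positive.
|r| = 0.17, which falls in the weak range.

weak positive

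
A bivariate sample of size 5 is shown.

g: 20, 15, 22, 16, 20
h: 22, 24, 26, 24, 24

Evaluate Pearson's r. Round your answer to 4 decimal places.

0.2384

n = 5, Σg = 93, Σh = 120, Σg² = 1765, Σh² = 2888, Σgh = 2236
nΣgh − ΣgΣh = 11180 − 11160 = 20
nΣg² − (Σg)² = 8825 − 8649 = 176; nΣh² − (Σh)² = 14440 − 14400 = 40
r = 20 / √(176 × 40) = 20 / 83.9047 ≈ 0.2384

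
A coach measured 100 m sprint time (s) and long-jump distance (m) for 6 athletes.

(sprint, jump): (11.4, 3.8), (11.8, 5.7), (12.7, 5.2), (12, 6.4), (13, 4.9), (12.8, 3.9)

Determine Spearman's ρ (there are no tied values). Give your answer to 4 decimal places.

-0.0286

Rank sprint: 1, 2, 4, 3, 6, 5
Rank jump: 1, 5, 4, 6, 3, 2
d = rank(sprint) − rank(jump): 0, -3, 0, -3, 3, 3; Σd² = 36
ρ = 1 − 6Σd² / [n(n²−1)] = 1 − 6×36 / (6×35) = 1 − 216/210 ≈ -0.0286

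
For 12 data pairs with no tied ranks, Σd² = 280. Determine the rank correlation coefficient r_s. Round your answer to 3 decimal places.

0.021

ρ = 1 − 6Σd² / [n(n²−1)] = 1 − 6×280 / (12×143)
  = 1 − 1680/1716 = 1 − 0.9790 ≈ 0.021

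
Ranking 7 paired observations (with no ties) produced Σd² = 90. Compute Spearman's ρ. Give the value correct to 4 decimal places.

-0.6071

ρ = 1 − 6Σd² / [n(n²−1)] = 1 − 6×90 / (7×48)
  = 1 − 540/336 = 1 − 1.60714 ≈ -0.6071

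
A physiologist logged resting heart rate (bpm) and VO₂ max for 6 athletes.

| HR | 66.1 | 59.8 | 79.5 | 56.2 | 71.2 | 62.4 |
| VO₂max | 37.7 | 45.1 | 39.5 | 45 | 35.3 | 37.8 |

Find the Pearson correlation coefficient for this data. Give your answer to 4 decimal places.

-0.6032

n = 6, Σx = 395.2, Σy = 240.4, Σx² = 26387.14, Σy² = 9715.48, Σxy = 15730.28
nΣxy − ΣxΣy = 94381.68 − 95006.08 = -624.4
nΣx² − (Σx)² = 158322.84 − 156183.04 = 2139.8; nΣy² − (Σy)² = 58292.88 − 57792.16 = 500.72
r = -624.4 / √(2139.8 × 500.72) = -624.4 / 1035.1042 ≈ -0.6032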